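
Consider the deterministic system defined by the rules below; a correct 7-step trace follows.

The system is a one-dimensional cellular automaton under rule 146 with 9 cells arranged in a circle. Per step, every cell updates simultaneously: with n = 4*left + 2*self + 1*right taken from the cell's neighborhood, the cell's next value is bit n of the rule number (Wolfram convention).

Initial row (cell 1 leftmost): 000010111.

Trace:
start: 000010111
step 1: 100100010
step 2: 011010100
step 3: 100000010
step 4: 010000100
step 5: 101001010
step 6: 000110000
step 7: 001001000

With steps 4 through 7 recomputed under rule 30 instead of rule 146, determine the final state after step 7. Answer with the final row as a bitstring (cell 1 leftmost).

001000010

(re-executing steps 4..7 under rule 30; state before step 4: 100000010)
step 4: 110000110
step 5: 101001100
step 6: 101111011
step 7: 001000010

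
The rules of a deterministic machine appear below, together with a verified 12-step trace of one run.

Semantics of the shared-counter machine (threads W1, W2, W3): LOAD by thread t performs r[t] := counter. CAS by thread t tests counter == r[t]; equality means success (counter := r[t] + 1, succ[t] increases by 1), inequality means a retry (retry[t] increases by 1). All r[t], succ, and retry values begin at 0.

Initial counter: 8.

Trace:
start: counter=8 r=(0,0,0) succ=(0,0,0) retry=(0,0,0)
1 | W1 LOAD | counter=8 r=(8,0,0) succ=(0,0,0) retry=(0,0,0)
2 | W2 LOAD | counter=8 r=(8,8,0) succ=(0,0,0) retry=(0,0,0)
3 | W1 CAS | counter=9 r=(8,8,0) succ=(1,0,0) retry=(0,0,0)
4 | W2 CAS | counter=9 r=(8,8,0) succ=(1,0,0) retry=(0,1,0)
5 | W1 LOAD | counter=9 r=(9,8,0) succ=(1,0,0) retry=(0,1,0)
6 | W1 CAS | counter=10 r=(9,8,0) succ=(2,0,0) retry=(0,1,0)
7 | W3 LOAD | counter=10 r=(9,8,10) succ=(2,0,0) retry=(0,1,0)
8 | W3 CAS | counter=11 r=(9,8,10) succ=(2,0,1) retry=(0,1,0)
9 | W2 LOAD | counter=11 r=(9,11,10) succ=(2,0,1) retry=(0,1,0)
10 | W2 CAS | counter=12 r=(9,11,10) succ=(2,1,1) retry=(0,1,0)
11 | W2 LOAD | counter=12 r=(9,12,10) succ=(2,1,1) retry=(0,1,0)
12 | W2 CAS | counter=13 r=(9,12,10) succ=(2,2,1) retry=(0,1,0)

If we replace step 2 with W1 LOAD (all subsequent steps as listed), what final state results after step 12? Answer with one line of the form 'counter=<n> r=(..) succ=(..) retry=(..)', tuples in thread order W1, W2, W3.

counter=13 r=(9,12,10) succ=(2,2,1) retry=(0,1,0)

(re-executing from step 2 with the substitution; state before step 2: counter=8 r=(8,0,0) succ=(0,0,0) retry=(0,0,0))
2 | W1 LOAD | counter=8 r=(8,0,0) succ=(0,0,0) retry=(0,0,0)
3 | W1 CAS | counter=9 r=(8,0,0) succ=(1,0,0) retry=(0,0,0)
4 | W2 CAS | counter=9 r=(8,0,0) succ=(1,0,0) retry=(0,1,0)
5 | W1 LOAD | counter=9 r=(9,0,0) succ=(1,0,0) retry=(0,1,0)
6 | W1 CAS | counter=10 r=(9,0,0) succ=(2,0,0) retry=(0,1,0)
7 | W3 LOAD | counter=10 r=(9,0,10) succ=(2,0,0) retry=(0,1,0)
8 | W3 CAS | counter=11 r=(9,0,10) succ=(2,0,1) retry=(0,1,0)
9 | W2 LOAD | counter=11 r=(9,11,10) succ=(2,0,1) retry=(0,1,0)
10 | W2 CAS | counter=12 r=(9,11,10) succ=(2,1,1) retry=(0,1,0)
11 | W2 LOAD | counter=12 r=(9,12,10) succ=(2,1,1) retry=(0,1,0)
12 | W2 CAS | counter=13 r=(9,12,10) succ=(2,2,1) retry=(0,1,0)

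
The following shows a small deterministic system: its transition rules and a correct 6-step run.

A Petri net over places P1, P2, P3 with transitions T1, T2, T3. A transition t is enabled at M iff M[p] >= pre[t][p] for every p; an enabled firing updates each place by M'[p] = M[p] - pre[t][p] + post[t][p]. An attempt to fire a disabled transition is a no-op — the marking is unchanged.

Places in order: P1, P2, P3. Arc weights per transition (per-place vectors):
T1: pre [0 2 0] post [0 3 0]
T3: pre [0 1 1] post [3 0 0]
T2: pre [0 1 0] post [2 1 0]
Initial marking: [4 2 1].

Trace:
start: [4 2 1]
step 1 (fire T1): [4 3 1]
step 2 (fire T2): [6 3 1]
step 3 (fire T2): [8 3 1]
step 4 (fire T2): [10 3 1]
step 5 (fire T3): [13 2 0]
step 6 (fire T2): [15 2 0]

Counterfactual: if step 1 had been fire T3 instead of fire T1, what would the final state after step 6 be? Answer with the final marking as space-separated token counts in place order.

15 1 0

(re-executing from step 1 with the substitution; state before step 1: [4 2 1])
step 1 (fire T3): [7 1 0]
step 2 (fire T2): [9 1 0]
step 3 (fire T2): [11 1 0]
step 4 (fire T2): [13 1 0]
step 5 (fire T3): [13 1 0]
step 6 (fire T2): [15 1 0]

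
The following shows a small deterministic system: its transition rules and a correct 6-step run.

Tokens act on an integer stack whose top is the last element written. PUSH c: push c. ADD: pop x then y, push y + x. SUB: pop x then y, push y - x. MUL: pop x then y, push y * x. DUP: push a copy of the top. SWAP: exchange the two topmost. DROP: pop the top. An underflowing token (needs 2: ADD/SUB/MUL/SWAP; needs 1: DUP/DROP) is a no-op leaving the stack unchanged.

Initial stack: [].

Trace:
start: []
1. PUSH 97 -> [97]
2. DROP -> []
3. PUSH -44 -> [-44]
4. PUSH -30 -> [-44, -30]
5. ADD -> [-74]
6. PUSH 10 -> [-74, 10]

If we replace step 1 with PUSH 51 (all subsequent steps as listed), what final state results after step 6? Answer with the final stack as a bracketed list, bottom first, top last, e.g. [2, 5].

(re-executing from step 1 with the substitution; state before step 1: [])
1. PUSH 51 -> [51]
2. DROP -> []
3. PUSH -44 -> [-44]
4. PUSH -30 -> [-44, -30]
5. ADD -> [-74]
6. PUSH 10 -> [-74, 10]

[-74, 10]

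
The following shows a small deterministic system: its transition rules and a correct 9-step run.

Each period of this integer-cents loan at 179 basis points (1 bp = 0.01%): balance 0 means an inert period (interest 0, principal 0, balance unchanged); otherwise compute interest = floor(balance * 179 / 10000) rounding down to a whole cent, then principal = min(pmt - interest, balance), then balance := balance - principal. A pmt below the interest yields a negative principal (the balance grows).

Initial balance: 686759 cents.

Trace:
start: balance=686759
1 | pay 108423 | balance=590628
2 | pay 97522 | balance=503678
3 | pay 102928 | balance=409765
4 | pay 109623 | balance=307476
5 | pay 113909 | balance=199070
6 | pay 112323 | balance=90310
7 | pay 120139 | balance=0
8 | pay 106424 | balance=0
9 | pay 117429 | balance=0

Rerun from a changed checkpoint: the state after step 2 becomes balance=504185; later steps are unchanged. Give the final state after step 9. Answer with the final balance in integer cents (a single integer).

0

state after step 2 := balance=504185
3 | pay 102928 | balance=410281
4 | pay 109623 | balance=308002
5 | pay 113909 | balance=199606
6 | pay 112323 | balance=90855
7 | pay 120139 | balance=0
8 | pay 106424 | balance=0
9 | pay 117429 | balance=0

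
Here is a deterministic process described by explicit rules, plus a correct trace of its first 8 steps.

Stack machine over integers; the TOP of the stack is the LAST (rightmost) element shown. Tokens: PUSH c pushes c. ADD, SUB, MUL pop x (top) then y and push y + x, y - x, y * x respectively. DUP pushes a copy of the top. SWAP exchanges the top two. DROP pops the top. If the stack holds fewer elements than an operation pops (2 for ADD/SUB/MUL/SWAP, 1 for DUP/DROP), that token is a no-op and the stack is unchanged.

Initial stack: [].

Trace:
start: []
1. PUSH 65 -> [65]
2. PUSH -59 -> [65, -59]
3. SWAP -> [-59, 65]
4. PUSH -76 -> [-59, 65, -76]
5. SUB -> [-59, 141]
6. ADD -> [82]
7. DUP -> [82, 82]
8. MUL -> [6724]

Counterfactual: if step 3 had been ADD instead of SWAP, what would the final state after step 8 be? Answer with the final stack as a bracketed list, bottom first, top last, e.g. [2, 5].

(re-executing from step 3 with the substitution; state before step 3: [65, -59])
3. ADD -> [6]
4. PUSH -76 -> [6, -76]
5. SUB -> [82]
6. ADD -> [82]
7. DUP -> [82, 82]
8. MUL -> [6724]

[6724]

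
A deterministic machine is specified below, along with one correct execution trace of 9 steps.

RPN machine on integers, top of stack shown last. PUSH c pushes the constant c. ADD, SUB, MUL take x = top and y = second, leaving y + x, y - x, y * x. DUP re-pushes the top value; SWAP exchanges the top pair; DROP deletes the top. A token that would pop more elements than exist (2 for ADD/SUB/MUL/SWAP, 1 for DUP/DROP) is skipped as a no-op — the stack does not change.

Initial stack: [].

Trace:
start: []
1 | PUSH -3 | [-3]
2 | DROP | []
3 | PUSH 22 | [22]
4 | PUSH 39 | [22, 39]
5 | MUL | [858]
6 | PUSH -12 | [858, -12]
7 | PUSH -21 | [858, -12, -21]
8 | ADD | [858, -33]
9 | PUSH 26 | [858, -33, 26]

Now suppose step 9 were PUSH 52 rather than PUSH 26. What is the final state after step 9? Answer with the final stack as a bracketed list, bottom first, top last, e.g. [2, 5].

[858, -33, 52]

(re-executing from step 9 with the substitution; state before step 9: [858, -33])
9 | PUSH 52 | [858, -33, 52]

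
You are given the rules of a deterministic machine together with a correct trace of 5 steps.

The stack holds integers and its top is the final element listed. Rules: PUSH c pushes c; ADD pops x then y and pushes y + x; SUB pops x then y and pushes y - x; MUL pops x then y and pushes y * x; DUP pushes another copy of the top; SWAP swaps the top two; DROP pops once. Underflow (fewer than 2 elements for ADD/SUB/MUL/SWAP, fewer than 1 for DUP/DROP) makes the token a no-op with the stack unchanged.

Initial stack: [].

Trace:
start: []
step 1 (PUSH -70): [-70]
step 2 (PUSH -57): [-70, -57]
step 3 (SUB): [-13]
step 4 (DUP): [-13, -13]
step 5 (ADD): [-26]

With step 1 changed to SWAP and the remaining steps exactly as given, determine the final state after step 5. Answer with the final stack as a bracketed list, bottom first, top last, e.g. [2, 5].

(re-executing from step 1 with the substitution; state before step 1: [])
step 1 (SWAP): []
step 2 (PUSH -57): [-57]
step 3 (SUB): [-57]
step 4 (DUP): [-57, -57]
step 5 (ADD): [-114]

[-114]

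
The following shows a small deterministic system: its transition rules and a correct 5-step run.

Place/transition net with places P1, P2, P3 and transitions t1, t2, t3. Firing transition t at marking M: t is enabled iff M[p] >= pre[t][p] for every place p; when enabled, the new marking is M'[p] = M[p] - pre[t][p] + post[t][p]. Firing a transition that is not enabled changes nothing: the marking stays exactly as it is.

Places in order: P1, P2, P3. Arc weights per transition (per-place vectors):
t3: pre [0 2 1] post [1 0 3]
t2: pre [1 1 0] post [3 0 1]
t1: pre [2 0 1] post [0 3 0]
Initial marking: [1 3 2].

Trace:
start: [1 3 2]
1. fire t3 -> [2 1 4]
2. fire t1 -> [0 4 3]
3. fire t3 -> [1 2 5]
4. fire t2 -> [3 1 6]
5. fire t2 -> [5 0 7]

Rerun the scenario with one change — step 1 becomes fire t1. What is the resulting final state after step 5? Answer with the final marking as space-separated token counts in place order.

(re-executing from step 1 with the substitution; state before step 1: [1 3 2])
1. fire t1 -> [1 3 2]
2. fire t1 -> [1 3 2]
3. fire t3 -> [2 1 4]
4. fire t2 -> [4 0 5]
5. fire t2 -> [4 0 5]

4 0 5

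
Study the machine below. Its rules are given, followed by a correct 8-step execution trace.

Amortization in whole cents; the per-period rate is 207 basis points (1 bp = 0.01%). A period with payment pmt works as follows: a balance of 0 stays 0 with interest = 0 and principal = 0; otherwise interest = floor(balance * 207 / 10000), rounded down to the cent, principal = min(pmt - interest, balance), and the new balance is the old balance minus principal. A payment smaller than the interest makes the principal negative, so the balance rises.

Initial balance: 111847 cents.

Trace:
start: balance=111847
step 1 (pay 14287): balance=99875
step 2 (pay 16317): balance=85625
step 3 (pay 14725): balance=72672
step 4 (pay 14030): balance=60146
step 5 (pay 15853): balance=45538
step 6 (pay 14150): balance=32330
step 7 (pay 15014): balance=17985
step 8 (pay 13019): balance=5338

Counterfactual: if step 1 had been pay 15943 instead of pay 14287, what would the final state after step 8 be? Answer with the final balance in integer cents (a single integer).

(re-executing from step 1 with the substitution; state before step 1: balance=111847)
step 1 (pay 15943): balance=98219
step 2 (pay 16317): balance=83935
step 3 (pay 14725): balance=70947
step 4 (pay 14030): balance=58385
step 5 (pay 15853): balance=43740
step 6 (pay 14150): balance=30495
step 7 (pay 15014): balance=16112
step 8 (pay 13019): balance=3426

3426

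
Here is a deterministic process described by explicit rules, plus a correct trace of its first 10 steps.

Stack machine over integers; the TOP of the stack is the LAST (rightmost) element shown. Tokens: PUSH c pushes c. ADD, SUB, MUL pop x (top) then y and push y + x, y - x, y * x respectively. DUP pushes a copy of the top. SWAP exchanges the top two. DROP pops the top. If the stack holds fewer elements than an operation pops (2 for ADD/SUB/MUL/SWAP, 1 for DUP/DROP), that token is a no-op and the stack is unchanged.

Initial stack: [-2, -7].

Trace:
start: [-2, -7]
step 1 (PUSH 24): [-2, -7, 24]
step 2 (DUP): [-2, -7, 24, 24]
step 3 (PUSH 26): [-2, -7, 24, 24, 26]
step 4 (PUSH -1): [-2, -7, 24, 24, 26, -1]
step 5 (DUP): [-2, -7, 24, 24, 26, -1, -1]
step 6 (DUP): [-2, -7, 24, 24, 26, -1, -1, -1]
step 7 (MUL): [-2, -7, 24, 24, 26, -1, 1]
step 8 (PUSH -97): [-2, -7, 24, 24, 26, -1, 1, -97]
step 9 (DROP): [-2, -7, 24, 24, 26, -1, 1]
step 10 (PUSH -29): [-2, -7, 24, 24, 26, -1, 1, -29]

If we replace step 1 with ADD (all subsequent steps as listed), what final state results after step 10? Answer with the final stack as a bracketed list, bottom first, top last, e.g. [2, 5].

[-9, -9, 26, -1, 1, -29]

(re-executing from step 1 with the substitution; state before step 1: [-2, -7])
step 1 (ADD): [-9]
step 2 (DUP): [-9, -9]
step 3 (PUSH 26): [-9, -9, 26]
step 4 (PUSH -1): [-9, -9, 26, -1]
step 5 (DUP): [-9, -9, 26, -1, -1]
step 6 (DUP): [-9, -9, 26, -1, -1, -1]
step 7 (MUL): [-9, -9, 26, -1, 1]
step 8 (PUSH -97): [-9, -9, 26, -1, 1, -97]
step 9 (DROP): [-9, -9, 26, -1, 1]
step 10 (PUSH -29): [-9, -9, 26, -1, 1, -29]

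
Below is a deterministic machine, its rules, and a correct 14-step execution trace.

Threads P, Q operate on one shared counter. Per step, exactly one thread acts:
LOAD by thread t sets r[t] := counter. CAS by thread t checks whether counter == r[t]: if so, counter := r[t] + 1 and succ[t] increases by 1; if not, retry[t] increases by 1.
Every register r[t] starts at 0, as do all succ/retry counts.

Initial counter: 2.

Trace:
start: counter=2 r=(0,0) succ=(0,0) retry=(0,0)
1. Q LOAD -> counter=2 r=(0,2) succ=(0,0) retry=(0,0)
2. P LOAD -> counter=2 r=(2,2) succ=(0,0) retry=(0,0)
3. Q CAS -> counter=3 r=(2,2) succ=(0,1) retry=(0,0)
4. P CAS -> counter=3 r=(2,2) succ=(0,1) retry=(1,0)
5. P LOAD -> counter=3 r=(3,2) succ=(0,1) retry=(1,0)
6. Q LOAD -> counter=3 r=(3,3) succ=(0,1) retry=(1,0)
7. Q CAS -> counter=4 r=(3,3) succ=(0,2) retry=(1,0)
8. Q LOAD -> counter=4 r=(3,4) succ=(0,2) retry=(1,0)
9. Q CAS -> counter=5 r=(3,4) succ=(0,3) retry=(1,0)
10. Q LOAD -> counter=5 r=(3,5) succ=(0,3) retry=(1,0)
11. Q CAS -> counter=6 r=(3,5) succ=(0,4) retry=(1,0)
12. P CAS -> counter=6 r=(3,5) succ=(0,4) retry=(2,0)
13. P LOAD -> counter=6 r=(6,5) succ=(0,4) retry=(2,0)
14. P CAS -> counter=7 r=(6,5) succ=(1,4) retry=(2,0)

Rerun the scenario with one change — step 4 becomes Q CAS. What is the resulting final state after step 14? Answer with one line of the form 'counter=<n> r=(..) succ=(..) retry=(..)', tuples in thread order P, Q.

counter=7 r=(6,5) succ=(1,4) retry=(1,1)

(re-executing from step 4 with the substitution; state before step 4: counter=3 r=(2,2) succ=(0,1) retry=(0,0))
4. Q CAS -> counter=3 r=(2,2) succ=(0,1) retry=(0,1)
5. P LOAD -> counter=3 r=(3,2) succ=(0,1) retry=(0,1)
6. Q LOAD -> counter=3 r=(3,3) succ=(0,1) retry=(0,1)
7. Q CAS -> counter=4 r=(3,3) succ=(0,2) retry=(0,1)
8. Q LOAD -> counter=4 r=(3,4) succ=(0,2) retry=(0,1)
9. Q CAS -> counter=5 r=(3,4) succ=(0,3) retry=(0,1)
10. Q LOAD -> counter=5 r=(3,5) succ=(0,3) retry=(0,1)
11. Q CAS -> counter=6 r=(3,5) succ=(0,4) retry=(0,1)
12. P CAS -> counter=6 r=(3,5) succ=(0,4) retry=(1,1)
13. P LOAD -> counter=6 r=(6,5) succ=(0,4) retry=(1,1)
14. P CAS -> counter=7 r=(6,5) succ=(1,4) retry=(1,1)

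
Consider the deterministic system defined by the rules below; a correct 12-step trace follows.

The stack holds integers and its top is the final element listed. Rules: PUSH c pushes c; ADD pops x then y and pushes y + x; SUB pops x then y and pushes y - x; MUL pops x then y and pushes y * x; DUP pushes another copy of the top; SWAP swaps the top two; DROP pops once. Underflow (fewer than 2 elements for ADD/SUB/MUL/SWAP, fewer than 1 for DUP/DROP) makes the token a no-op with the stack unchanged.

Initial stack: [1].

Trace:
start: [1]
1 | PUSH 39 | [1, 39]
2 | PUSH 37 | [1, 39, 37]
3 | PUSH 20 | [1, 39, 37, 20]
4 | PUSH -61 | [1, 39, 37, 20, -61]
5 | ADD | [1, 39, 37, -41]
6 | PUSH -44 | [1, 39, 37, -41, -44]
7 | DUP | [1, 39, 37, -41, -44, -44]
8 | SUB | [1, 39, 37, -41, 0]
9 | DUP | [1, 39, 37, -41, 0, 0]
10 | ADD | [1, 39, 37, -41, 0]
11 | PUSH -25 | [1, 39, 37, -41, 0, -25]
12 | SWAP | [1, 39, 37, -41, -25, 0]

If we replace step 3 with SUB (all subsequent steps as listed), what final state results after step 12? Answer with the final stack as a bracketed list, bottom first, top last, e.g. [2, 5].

[1, -59, -25, 0]

(re-executing from step 3 with the substitution; state before step 3: [1, 39, 37])
3 | SUB | [1, 2]
4 | PUSH -61 | [1, 2, -61]
5 | ADD | [1, -59]
6 | PUSH -44 | [1, -59, -44]
7 | DUP | [1, -59, -44, -44]
8 | SUB | [1, -59, 0]
9 | DUP | [1, -59, 0, 0]
10 | ADD | [1, -59, 0]
11 | PUSH -25 | [1, -59, 0, -25]
12 | SWAP | [1, -59, -25, 0]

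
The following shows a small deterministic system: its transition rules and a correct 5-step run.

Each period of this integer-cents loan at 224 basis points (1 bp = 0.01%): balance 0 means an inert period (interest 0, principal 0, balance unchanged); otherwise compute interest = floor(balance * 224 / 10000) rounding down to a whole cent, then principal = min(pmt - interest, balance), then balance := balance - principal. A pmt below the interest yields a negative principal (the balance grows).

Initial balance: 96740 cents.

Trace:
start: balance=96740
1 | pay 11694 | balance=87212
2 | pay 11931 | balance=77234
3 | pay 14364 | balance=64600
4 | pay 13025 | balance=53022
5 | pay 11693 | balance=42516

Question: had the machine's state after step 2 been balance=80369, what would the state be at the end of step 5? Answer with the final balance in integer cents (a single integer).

45866

state after step 2 := balance=80369
3 | pay 14364 | balance=67805
4 | pay 13025 | balance=56298
5 | pay 11693 | balance=45866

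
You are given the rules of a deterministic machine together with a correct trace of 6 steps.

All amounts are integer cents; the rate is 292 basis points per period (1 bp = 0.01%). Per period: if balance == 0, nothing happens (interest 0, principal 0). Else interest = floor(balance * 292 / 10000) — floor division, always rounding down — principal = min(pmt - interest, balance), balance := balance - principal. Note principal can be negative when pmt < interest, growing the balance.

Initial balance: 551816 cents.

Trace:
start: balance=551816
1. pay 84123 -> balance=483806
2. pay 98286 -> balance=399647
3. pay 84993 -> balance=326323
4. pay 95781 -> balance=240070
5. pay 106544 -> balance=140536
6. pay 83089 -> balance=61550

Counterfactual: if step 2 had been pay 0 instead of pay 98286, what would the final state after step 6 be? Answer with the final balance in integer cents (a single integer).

(re-executing from step 2 with the substitution; state before step 2: balance=483806)
2. pay 0 -> balance=497933
3. pay 84993 -> balance=427479
4. pay 95781 -> balance=344180
5. pay 106544 -> balance=247686
6. pay 83089 -> balance=171829

171829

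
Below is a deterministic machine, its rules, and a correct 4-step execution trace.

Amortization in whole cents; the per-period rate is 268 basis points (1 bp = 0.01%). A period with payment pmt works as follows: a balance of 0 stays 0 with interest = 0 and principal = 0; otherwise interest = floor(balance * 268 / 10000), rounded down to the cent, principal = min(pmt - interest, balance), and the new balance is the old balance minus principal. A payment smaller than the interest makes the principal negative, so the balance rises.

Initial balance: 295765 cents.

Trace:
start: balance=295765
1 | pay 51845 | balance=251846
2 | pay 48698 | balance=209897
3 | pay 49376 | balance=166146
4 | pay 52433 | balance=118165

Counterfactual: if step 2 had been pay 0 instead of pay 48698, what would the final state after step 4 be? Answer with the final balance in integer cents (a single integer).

169508

(re-executing from step 2 with the substitution; state before step 2: balance=251846)
2 | pay 0 | balance=258595
3 | pay 49376 | balance=216149
4 | pay 52433 | balance=169508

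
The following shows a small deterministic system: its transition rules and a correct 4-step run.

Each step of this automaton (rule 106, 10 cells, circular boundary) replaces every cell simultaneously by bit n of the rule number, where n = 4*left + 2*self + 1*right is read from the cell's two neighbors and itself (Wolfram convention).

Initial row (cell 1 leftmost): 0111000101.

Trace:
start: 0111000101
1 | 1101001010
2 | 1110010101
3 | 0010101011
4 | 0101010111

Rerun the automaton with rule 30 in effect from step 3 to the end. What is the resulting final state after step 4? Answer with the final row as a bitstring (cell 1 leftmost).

(re-executing steps 3..4 under rule 30; state before step 3: 1110010101)
3 | 0001110101
4 | 1011000101

1011000101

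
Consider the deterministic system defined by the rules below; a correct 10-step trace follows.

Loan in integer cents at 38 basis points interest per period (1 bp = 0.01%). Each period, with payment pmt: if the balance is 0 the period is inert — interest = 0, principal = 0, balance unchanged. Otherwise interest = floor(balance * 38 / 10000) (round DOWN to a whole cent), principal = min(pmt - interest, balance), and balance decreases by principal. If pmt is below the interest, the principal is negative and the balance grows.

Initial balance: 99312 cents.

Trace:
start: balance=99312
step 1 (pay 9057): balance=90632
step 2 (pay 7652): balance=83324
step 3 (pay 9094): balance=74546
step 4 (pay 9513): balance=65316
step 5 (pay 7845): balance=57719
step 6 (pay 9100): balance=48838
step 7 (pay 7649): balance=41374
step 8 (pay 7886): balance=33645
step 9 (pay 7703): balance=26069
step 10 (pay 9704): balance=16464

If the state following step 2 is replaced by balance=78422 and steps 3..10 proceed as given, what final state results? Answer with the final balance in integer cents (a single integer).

11410

state after step 2 := balance=78422
step 3 (pay 9094): balance=69626
step 4 (pay 9513): balance=60377
step 5 (pay 7845): balance=52761
step 6 (pay 9100): balance=43861
step 7 (pay 7649): balance=36378
step 8 (pay 7886): balance=28630
step 9 (pay 7703): balance=21035
step 10 (pay 9704): balance=11410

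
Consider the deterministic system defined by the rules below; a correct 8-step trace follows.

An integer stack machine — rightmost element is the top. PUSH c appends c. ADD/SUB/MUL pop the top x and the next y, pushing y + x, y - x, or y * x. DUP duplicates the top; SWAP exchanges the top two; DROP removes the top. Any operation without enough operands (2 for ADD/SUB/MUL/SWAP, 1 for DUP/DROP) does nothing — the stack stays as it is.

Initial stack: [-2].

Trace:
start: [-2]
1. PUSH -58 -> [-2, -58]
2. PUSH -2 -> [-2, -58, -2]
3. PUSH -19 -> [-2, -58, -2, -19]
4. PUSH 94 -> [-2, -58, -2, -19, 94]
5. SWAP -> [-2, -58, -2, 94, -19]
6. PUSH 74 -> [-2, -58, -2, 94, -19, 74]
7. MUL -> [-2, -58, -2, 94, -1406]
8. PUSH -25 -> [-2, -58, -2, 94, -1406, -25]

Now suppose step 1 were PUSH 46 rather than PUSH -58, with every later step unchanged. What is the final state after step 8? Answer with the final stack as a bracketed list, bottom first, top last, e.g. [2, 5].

(re-executing from step 1 with the substitution; state before step 1: [-2])
1. PUSH 46 -> [-2, 46]
2. PUSH -2 -> [-2, 46, -2]
3. PUSH -19 -> [-2, 46, -2, -19]
4. PUSH 94 -> [-2, 46, -2, -19, 94]
5. SWAP -> [-2, 46, -2, 94, -19]
6. PUSH 74 -> [-2, 46, -2, 94, -19, 74]
7. MUL -> [-2, 46, -2, 94, -1406]
8. PUSH -25 -> [-2, 46, -2, 94, -1406, -25]

[-2, 46, -2, 94, -1406, -25]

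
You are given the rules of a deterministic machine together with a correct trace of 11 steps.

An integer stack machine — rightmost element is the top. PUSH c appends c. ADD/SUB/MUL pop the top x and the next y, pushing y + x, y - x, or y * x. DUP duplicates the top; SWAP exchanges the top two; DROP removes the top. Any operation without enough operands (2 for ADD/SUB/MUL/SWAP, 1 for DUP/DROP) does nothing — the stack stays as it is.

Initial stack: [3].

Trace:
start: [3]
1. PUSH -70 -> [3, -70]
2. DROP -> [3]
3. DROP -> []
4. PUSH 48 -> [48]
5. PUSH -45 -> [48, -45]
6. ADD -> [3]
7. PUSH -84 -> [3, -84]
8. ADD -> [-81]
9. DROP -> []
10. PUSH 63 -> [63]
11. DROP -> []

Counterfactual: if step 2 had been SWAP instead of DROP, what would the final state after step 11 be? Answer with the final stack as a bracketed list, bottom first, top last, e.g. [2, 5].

[-70]

(re-executing from step 2 with the substitution; state before step 2: [3, -70])
2. SWAP -> [-70, 3]
3. DROP -> [-70]
4. PUSH 48 -> [-70, 48]
5. PUSH -45 -> [-70, 48, -45]
6. ADD -> [-70, 3]
7. PUSH -84 -> [-70, 3, -84]
8. ADD -> [-70, -81]
9. DROP -> [-70]
10. PUSH 63 -> [-70, 63]
11. DROP -> [-70]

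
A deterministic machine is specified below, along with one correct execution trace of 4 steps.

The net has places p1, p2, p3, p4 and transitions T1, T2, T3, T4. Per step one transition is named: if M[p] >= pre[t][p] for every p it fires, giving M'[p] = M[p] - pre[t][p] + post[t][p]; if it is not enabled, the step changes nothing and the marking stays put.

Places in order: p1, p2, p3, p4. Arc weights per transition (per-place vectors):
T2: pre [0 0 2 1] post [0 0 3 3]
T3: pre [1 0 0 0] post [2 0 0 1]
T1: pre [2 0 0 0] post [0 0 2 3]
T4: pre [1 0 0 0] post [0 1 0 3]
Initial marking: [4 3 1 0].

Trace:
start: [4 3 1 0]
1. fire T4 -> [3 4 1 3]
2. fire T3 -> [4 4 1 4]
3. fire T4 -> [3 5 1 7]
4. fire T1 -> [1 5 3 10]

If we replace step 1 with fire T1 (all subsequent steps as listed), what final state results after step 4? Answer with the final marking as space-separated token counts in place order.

0 4 5 10

(re-executing from step 1 with the substitution; state before step 1: [4 3 1 0])
1. fire T1 -> [2 3 3 3]
2. fire T3 -> [3 3 3 4]
3. fire T4 -> [2 4 3 7]
4. fire T1 -> [0 4 5 10]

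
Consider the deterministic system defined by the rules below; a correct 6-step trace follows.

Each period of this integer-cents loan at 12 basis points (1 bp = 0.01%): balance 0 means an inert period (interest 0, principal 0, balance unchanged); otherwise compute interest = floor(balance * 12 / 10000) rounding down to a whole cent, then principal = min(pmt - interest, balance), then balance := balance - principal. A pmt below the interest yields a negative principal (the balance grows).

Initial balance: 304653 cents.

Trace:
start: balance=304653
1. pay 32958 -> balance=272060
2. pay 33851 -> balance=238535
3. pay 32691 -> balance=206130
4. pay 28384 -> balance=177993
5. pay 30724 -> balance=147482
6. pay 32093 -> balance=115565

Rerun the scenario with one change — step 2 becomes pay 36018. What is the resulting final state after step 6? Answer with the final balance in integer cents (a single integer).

113387

(re-executing from step 2 with the substitution; state before step 2: balance=272060)
2. pay 36018 -> balance=236368
3. pay 32691 -> balance=203960
4. pay 28384 -> balance=175820
5. pay 30724 -> balance=145306
6. pay 32093 -> balance=113387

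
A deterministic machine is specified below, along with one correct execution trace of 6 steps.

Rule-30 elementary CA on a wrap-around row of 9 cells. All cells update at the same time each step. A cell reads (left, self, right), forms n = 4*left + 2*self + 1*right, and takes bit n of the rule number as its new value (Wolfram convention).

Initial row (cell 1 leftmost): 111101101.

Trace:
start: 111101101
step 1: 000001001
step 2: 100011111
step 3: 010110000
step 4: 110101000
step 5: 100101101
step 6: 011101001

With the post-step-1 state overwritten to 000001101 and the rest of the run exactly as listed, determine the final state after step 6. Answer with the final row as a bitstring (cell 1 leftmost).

state after step 1 := 000001101
step 2: 100011001
step 3: 010110111
step 4: 010100100
step 5: 110111110
step 6: 100100000

100100000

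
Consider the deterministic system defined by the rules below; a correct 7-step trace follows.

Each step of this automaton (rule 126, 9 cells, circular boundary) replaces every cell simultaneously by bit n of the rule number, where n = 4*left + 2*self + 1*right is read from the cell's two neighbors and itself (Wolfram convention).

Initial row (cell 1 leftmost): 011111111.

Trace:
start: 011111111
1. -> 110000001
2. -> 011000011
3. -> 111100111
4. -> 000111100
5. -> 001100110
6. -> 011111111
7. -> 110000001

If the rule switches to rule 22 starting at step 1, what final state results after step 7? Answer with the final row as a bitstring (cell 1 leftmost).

000000000

(re-executing steps 1..7 under rule 22; state before step 1: 011111111)
1. -> 000000000
2. -> 000000000
3. -> 000000000
4. -> 000000000
5. -> 000000000
6. -> 000000000
7. -> 000000000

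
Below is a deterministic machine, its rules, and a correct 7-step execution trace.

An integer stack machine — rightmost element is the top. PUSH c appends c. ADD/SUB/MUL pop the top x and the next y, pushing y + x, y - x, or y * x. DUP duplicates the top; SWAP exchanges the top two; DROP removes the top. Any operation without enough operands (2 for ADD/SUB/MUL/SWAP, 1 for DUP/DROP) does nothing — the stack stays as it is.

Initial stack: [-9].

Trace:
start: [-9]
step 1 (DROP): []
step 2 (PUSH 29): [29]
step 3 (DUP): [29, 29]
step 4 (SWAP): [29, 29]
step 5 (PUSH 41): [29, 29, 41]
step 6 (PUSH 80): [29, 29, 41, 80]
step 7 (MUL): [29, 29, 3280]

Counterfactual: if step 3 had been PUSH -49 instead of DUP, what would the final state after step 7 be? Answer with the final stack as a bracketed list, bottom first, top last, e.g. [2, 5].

(re-executing from step 3 with the substitution; state before step 3: [29])
step 3 (PUSH -49): [29, -49]
step 4 (SWAP): [-49, 29]
step 5 (PUSH 41): [-49, 29, 41]
step 6 (PUSH 80): [-49, 29, 41, 80]
step 7 (MUL): [-49, 29, 3280]

[-49, 29, 3280]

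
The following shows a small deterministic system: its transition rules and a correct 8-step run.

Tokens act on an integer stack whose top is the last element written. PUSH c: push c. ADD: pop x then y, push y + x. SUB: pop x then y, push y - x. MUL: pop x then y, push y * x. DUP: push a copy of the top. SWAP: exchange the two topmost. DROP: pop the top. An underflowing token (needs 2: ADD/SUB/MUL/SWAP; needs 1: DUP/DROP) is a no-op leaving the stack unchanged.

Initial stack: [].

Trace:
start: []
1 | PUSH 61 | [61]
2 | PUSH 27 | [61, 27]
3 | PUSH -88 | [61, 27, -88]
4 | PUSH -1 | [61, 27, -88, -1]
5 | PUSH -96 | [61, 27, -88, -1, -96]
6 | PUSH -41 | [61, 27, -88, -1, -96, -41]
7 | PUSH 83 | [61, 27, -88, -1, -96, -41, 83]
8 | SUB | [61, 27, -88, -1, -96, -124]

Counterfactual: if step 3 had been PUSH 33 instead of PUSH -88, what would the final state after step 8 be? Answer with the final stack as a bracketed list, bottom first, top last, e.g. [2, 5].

(re-executing from step 3 with the substitution; state before step 3: [61, 27])
3 | PUSH 33 | [61, 27, 33]
4 | PUSH -1 | [61, 27, 33, -1]
5 | PUSH -96 | [61, 27, 33, -1, -96]
6 | PUSH -41 | [61, 27, 33, -1, -96, -41]
7 | PUSH 83 | [61, 27, 33, -1, -96, -41, 83]
8 | SUB | [61, 27, 33, -1, -96, -124]

[61, 27, 33, -1, -96, -124]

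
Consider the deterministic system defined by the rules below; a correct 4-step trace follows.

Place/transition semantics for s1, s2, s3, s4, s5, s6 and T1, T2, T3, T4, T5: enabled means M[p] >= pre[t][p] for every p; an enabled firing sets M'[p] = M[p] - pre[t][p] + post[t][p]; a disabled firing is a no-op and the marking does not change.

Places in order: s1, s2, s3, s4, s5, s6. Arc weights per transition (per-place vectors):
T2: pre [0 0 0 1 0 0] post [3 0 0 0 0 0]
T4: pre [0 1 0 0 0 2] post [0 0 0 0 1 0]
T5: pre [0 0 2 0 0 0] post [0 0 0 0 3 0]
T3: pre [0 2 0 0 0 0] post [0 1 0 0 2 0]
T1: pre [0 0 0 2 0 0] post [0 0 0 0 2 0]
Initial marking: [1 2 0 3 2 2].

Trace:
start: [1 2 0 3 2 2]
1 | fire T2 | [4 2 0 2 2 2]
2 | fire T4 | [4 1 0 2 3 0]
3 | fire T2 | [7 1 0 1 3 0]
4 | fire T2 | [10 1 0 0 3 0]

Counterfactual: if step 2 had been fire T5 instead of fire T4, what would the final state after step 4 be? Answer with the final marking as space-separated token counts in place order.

(re-executing from step 2 with the substitution; state before step 2: [4 2 0 2 2 2])
2 | fire T5 | [4 2 0 2 2 2]
3 | fire T2 | [7 2 0 1 2 2]
4 | fire T2 | [10 2 0 0 2 2]

10 2 0 0 2 2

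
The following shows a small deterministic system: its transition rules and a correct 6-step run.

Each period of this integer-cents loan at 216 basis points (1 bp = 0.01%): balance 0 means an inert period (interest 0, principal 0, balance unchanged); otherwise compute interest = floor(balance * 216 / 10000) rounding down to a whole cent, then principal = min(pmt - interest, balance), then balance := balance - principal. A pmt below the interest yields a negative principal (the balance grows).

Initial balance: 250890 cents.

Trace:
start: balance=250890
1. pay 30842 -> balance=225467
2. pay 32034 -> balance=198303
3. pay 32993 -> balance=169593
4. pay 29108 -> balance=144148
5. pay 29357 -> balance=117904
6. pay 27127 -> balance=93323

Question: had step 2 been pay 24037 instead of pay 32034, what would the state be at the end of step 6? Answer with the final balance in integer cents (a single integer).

(re-executing from step 2 with the substitution; state before step 2: balance=225467)
2. pay 24037 -> balance=206300
3. pay 32993 -> balance=177763
4. pay 29108 -> balance=152494
5. pay 29357 -> balance=126430
6. pay 27127 -> balance=102033

102033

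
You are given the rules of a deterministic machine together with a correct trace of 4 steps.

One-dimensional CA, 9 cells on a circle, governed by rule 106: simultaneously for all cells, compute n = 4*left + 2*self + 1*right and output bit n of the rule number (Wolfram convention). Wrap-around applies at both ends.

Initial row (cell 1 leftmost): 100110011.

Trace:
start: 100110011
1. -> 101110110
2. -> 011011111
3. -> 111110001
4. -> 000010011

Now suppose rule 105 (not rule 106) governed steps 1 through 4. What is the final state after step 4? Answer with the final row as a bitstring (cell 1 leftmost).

(re-executing steps 1..4 under rule 105; state before step 1: 100110011)
1. -> 100110010
2. -> 000110001
3. -> 010110100
4. -> 001111001

001111001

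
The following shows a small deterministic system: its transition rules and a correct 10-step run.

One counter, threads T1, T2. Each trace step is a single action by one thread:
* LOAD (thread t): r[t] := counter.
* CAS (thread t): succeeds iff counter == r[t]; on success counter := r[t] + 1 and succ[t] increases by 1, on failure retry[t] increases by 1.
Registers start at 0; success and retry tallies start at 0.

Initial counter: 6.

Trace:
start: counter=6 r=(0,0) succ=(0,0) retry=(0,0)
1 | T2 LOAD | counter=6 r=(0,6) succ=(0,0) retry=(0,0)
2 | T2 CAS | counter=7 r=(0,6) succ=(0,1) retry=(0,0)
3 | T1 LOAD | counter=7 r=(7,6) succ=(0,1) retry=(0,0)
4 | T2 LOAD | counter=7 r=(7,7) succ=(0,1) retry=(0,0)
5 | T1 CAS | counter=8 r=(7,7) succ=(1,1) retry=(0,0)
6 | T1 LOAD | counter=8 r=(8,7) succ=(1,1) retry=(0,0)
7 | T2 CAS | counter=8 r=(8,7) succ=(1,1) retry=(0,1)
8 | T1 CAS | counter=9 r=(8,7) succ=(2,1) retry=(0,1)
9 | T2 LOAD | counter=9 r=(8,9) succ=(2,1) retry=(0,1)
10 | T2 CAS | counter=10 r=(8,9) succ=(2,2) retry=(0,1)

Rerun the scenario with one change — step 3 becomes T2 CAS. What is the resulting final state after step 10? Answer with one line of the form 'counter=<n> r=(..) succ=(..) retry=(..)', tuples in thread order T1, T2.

(re-executing from step 3 with the substitution; state before step 3: counter=7 r=(0,6) succ=(0,1) retry=(0,0))
3 | T2 CAS | counter=7 r=(0,6) succ=(0,1) retry=(0,1)
4 | T2 LOAD | counter=7 r=(0,7) succ=(0,1) retry=(0,1)
5 | T1 CAS | counter=7 r=(0,7) succ=(0,1) retry=(1,1)
6 | T1 LOAD | counter=7 r=(7,7) succ=(0,1) retry=(1,1)
7 | T2 CAS | counter=8 r=(7,7) succ=(0,2) retry=(1,1)
8 | T1 CAS | counter=8 r=(7,7) succ=(0,2) retry=(2,1)
9 | T2 LOAD | counter=8 r=(7,8) succ=(0,2) retry=(2,1)
10 | T2 CAS | counter=9 r=(7,8) succ=(0,3) retry=(2,1)

counter=9 r=(7,8) succ=(0,3) retry=(2,1)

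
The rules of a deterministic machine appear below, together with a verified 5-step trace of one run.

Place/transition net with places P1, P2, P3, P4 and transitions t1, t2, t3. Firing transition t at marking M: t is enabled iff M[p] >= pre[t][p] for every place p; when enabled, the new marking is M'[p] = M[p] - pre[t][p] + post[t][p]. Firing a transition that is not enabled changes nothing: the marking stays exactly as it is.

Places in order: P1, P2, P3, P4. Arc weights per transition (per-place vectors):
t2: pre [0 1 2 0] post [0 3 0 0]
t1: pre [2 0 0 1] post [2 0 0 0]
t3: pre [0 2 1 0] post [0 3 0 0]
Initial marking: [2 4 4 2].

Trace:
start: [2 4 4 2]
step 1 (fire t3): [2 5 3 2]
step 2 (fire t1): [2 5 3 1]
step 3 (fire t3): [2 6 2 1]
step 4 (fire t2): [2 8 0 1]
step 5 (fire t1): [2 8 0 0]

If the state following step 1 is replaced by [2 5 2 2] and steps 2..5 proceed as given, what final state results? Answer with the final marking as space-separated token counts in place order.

state after step 1 := [2 5 2 2]
step 2 (fire t1): [2 5 2 1]
step 3 (fire t3): [2 6 1 1]
step 4 (fire t2): [2 6 1 1]
step 5 (fire t1): [2 6 1 0]

2 6 1 0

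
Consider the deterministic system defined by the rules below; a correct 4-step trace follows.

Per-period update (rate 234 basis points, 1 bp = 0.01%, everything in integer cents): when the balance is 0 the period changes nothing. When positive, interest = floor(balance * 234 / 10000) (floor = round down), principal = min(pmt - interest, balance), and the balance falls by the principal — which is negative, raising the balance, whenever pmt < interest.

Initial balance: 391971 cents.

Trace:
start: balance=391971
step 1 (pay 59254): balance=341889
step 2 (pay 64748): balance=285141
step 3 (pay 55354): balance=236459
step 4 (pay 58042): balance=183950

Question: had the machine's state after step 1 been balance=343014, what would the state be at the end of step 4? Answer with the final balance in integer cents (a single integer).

185155

state after step 1 := balance=343014
step 2 (pay 64748): balance=286292
step 3 (pay 55354): balance=237637
step 4 (pay 58042): balance=185155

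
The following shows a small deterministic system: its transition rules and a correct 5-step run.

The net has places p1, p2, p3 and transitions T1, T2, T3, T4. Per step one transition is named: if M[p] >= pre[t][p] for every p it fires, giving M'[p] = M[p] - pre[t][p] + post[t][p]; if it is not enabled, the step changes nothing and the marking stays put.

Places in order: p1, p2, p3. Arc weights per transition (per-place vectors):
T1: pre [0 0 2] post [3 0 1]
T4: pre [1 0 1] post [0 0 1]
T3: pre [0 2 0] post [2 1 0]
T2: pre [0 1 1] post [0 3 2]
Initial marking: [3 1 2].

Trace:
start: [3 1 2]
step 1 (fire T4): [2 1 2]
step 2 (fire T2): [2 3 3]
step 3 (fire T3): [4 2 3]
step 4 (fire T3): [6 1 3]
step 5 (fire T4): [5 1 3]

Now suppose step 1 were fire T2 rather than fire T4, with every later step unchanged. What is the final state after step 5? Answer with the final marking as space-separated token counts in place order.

(re-executing from step 1 with the substitution; state before step 1: [3 1 2])
step 1 (fire T2): [3 3 3]
step 2 (fire T2): [3 5 4]
step 3 (fire T3): [5 4 4]
step 4 (fire T3): [7 3 4]
step 5 (fire T4): [6 3 4]

6 3 4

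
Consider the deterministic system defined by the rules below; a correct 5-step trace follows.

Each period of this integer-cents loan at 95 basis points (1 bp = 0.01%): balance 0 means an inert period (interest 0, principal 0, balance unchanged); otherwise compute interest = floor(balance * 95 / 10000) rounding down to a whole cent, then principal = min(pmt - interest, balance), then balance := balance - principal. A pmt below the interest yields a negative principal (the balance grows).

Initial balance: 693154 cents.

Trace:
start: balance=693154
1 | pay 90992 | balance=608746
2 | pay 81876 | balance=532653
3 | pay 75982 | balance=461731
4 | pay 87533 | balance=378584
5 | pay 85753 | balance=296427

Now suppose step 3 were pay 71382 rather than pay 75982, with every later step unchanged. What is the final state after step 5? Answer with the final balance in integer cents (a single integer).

301115

(re-executing from step 3 with the substitution; state before step 3: balance=532653)
3 | pay 71382 | balance=466331
4 | pay 87533 | balance=383228
5 | pay 85753 | balance=301115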